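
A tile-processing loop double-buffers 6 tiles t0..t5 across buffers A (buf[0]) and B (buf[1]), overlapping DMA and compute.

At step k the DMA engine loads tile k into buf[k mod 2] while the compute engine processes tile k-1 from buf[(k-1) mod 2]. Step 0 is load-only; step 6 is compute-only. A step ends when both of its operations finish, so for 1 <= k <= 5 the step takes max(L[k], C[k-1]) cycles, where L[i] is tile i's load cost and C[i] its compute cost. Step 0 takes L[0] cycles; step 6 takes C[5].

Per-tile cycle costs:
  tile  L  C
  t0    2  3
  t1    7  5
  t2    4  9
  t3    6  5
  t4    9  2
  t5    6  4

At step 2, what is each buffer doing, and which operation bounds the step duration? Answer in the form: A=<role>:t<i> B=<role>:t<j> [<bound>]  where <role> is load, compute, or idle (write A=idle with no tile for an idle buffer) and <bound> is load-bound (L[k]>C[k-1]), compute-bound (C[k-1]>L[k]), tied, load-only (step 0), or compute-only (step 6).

k=0 load=t0/2c comp=- wait=2 total=2
k=1 load=t1/7c comp=t0/3c wait=7 total=9
k=2 load=t2/4c comp=t1/5c wait=5 total=14
k=3 load=t3/6c comp=t2/9c wait=9 total=23
k=4 load=t4/9c comp=t3/5c wait=9 total=32
k=5 load=t5/6c comp=t4/2c wait=6 total=38
k=6 load=- comp=t5/4c wait=4 total=42

step 2: A=load:t2 B=compute:t1 [compute-bound]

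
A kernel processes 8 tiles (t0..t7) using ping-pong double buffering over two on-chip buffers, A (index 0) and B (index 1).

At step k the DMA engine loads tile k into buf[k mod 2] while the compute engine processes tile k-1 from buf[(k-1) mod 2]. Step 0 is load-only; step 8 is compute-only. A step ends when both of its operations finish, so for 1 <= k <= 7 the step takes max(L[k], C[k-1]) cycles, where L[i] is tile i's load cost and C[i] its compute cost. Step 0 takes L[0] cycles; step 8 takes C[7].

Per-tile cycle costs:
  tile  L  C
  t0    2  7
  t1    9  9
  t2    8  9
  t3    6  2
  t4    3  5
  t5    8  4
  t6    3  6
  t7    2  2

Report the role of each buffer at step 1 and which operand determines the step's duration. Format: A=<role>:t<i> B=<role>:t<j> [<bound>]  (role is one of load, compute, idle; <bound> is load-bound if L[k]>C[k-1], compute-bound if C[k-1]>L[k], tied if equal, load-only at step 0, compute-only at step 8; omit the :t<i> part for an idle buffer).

step 1: A=compute:t0 B=load:t1 [load-bound]

  0. 2=2c; end=2; A:t0 B:-
  1. max(9,7)=9c; end=11; A:t0 B:t1
  2. max(8,9)=9c; end=20; A:t2 B:t1
  3. max(6,9)=9c; end=29; A:t2 B:t3
  4. max(3,2)=3c; end=32; A:t4 B:t3
  5. max(8,5)=8c; end=40; A:t4 B:t5
  6. max(3,4)=4c; end=44; A:t6 B:t5
  7. max(2,6)=6c; end=50; A:t6 B:t7
  8. 2=2c; end=52; A:t6 B:t7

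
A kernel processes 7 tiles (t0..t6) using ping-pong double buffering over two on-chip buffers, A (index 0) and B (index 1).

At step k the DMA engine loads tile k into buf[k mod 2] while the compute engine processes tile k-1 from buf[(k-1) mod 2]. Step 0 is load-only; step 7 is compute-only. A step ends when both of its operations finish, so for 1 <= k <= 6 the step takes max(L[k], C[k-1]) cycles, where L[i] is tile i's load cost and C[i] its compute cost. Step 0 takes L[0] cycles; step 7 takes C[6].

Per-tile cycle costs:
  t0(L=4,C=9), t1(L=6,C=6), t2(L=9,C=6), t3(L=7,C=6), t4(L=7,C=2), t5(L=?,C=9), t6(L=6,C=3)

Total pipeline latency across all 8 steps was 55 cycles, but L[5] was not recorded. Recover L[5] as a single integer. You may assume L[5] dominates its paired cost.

step 0: dur = L[0]=4 = 4
step 1: dur = max(L[1]=6, C[0]=9) = 9
step 2: dur = max(L[2]=9, C[1]=6) = 9
step 3: dur = max(L[3]=7, C[2]=6) = 7
step 4: dur = max(L[4]=7, C[3]=6) = 7
step 5: dur = max(L[5]=?, C[4]=2) = L[5]  (unknown; binding)
step 6: dur = max(L[6]=6, C[5]=9) = 9
step 7: dur = C[6]=3 = 3
sum of known step durations = 48
dur[5] = total - known = 55 - 48 = 7
L[5] is the binding max in step 5, so L[5] = dur[5] = 7

L[5] = 7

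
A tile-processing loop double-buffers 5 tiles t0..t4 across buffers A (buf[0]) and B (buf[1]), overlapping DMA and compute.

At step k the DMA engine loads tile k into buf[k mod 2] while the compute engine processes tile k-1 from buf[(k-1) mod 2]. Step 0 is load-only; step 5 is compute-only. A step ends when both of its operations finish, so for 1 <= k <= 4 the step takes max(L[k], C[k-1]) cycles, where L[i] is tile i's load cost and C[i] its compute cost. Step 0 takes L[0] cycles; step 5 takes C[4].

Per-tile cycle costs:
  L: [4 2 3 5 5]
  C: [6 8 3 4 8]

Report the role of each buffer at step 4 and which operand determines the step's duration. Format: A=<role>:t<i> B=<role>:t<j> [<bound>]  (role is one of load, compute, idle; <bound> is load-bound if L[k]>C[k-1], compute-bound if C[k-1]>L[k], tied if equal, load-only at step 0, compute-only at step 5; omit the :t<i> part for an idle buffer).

[0] DMA t0→A (4c) ∥ CU idle ⇒ 4c, clock 4
[1] DMA t1→B (2c) ∥ CU A:t0 (6c) ⇒ 6c, clock 10
[2] DMA t2→A (3c) ∥ CU B:t1 (8c) ⇒ 8c, clock 18
[3] DMA t3→B (5c) ∥ CU A:t2 (3c) ⇒ 5c, clock 23
[4] DMA t4→A (5c) ∥ CU B:t3 (4c) ⇒ 5c, clock 28
[5] DMA idle ∥ CU A:t4 (8c) ⇒ 8c, clock 36

step 4: A=load:t4 B=compute:t3 [load-bound]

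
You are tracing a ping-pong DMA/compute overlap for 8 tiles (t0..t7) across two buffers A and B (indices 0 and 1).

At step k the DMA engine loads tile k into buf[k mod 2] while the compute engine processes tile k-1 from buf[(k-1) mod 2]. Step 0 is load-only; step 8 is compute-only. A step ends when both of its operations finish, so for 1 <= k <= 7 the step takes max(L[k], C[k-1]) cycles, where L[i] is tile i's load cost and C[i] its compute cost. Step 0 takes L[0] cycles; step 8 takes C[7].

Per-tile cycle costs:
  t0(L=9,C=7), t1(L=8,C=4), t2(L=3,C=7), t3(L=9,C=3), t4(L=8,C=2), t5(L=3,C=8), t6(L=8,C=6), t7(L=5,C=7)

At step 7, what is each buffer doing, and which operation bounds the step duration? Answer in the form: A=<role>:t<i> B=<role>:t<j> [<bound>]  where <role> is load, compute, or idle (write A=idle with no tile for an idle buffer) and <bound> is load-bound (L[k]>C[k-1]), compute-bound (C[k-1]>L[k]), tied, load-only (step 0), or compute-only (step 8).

k=0 load=t0/9c comp=- wait=9 total=9
k=1 load=t1/8c comp=t0/7c wait=8 total=17
k=2 load=t2/3c comp=t1/4c wait=4 total=21
k=3 load=t3/9c comp=t2/7c wait=9 total=30
k=4 load=t4/8c comp=t3/3c wait=8 total=38
k=5 load=t5/3c comp=t4/2c wait=3 total=41
k=6 load=t6/8c comp=t5/8c wait=8 total=49
k=7 load=t7/5c comp=t6/6c wait=6 total=55
k=8 load=- comp=t7/7c wait=7 total=62

step 7: A=compute:t6 B=load:t7 [compute-bound]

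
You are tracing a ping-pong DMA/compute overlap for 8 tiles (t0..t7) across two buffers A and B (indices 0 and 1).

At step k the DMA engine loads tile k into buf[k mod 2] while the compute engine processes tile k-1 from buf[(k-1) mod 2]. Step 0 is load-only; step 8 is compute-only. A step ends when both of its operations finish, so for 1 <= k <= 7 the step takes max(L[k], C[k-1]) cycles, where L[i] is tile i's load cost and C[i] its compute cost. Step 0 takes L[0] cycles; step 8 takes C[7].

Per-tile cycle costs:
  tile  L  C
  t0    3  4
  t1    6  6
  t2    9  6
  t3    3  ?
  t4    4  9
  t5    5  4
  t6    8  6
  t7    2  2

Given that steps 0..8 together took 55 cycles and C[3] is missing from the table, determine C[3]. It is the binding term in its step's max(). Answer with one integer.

C[3] = 6

step 0 | dur = L[0]=3 = 3
step 1 | dur = max(L[1]=6, C[0]=4) = 6
step 2 | dur = max(L[2]=9, C[1]=6) = 9
step 3 | dur = max(L[3]=3, C[2]=6) = 6
step 4 | dur = max(L[4]=4, C[3]=?) = C[3]  (unknown; binding)
step 5 | dur = max(L[5]=5, C[4]=9) = 9
step 6 | dur = max(L[6]=8, C[5]=4) = 8
step 7 | dur = max(L[7]=2, C[6]=6) = 6
step 8 | dur = C[7]=2 = 2
sum of known step durations = 49
dur[4] = total - known = 55 - 49 = 6
C[3] is the binding max in step 4, so C[3] = dur[4] = 6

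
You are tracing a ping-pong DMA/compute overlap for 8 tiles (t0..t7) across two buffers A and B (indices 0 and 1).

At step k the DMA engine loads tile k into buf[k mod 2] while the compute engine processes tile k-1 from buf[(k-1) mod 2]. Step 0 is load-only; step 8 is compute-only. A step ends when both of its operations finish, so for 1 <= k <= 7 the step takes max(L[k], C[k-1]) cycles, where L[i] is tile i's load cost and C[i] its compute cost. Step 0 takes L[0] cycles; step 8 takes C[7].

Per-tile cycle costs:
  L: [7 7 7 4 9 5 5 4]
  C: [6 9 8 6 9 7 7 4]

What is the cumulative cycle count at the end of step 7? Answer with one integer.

end_cycle[7] = 63

[0] DMA t0→A (7c) ∥ CU idle ⇒ 7c, clock 7
[1] DMA t1→B (7c) ∥ CU A:t0 (6c) ⇒ 7c, clock 14
[2] DMA t2→A (7c) ∥ CU B:t1 (9c) ⇒ 9c, clock 23
[3] DMA t3→B (4c) ∥ CU A:t2 (8c) ⇒ 8c, clock 31
[4] DMA t4→A (9c) ∥ CU B:t3 (6c) ⇒ 9c, clock 40
[5] DMA t5→B (5c) ∥ CU A:t4 (9c) ⇒ 9c, clock 49
[6] DMA t6→A (5c) ∥ CU B:t5 (7c) ⇒ 7c, clock 56
[7] DMA t7→B (4c) ∥ CU A:t6 (7c) ⇒ 7c, clock 63
[8] DMA idle ∥ CU B:t7 (4c) ⇒ 4c, clock 67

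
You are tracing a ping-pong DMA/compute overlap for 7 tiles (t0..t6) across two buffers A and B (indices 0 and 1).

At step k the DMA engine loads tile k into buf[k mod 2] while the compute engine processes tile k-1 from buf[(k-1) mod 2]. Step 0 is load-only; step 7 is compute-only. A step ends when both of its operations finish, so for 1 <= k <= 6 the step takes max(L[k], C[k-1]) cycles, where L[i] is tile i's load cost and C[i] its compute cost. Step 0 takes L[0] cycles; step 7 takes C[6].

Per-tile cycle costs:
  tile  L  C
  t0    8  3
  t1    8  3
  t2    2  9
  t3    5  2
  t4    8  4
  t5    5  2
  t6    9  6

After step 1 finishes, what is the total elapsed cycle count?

end_cycle[1] = 16

step 0: L[0]=8 → dur=8, Σ=8 | A=load:t0 B=idle [load-only]
step 1: L[1]=8 C[0]=3 → dur=8, Σ=16 | A=compute:t0 B=load:t1 [load-bound]
step 2: L[2]=2 C[1]=3 → dur=3, Σ=19 | A=load:t2 B=compute:t1 [compute-bound]
step 3: L[3]=5 C[2]=9 → dur=9, Σ=28 | A=compute:t2 B=load:t3 [compute-bound]
step 4: L[4]=8 C[3]=2 → dur=8, Σ=36 | A=load:t4 B=compute:t3 [load-bound]
step 5: L[5]=5 C[4]=4 → dur=5, Σ=41 | A=compute:t4 B=load:t5 [load-bound]
step 6: L[6]=9 C[5]=2 → dur=9, Σ=50 | A=load:t6 B=compute:t5 [load-bound]
step 7: C[6]=6 → dur=6, Σ=56 | A=compute:t6 B=idle [compute-only]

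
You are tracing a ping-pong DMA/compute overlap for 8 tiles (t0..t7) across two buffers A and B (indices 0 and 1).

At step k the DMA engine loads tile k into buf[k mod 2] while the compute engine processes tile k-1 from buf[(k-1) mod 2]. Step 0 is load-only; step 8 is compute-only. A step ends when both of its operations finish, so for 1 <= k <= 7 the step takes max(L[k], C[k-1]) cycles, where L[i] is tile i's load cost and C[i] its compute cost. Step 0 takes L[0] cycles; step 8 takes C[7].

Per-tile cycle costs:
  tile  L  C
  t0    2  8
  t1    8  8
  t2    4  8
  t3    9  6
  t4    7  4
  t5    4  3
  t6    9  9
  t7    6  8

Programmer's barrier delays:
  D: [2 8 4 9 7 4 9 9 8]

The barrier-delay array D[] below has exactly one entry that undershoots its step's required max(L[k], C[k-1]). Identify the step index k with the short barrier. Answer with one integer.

step 0: need L[0]=2 = 2; D[0]=2 ok
step 1: need max(L[1]=8,C[0]=8) = 8; D[1]=8 ok
step 2: need max(L[2]=4,C[1]=8) = 8; D[2]=4 SHORT
step 3: need max(L[3]=9,C[2]=8) = 9; D[3]=9 ok
step 4: need max(L[4]=7,C[3]=6) = 7; D[4]=7 ok
step 5: need max(L[5]=4,C[4]=4) = 4; D[5]=4 ok
step 6: need max(L[6]=9,C[5]=3) = 9; D[6]=9 ok
step 7: need max(L[7]=6,C[6]=9) = 9; D[7]=9 ok
step 8: need C[7]=8 = 8; D[8]=8 ok

hazard at step 2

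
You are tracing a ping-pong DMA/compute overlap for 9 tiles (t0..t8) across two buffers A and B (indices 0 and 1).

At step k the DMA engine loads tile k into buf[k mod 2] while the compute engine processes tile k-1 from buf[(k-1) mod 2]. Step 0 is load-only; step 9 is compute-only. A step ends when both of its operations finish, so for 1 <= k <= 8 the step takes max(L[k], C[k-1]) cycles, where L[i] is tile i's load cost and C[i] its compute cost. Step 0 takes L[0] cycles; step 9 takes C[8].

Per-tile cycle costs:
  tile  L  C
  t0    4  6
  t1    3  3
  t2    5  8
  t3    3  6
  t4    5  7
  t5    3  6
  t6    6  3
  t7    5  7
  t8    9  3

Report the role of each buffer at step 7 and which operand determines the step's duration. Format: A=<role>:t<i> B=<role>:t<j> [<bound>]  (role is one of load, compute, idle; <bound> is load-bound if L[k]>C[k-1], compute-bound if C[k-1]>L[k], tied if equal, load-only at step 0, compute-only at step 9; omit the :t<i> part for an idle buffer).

step 7: A=compute:t6 B=load:t7 [load-bound]

  0. 4=4c; end=4; A:t0 B:-
  1. max(3,6)=6c; end=10; A:t0 B:t1
  2. max(5,3)=5c; end=15; A:t2 B:t1
  3. max(3,8)=8c; end=23; A:t2 B:t3
  4. max(5,6)=6c; end=29; A:t4 B:t3
  5. max(3,7)=7c; end=36; A:t4 B:t5
  6. max(6,6)=6c; end=42; A:t6 B:t5
  7. max(5,3)=5c; end=47; A:t6 B:t7
  8. max(9,7)=9c; end=56; A:t8 B:t7
  9. 3=3c; end=59; A:t8 B:t7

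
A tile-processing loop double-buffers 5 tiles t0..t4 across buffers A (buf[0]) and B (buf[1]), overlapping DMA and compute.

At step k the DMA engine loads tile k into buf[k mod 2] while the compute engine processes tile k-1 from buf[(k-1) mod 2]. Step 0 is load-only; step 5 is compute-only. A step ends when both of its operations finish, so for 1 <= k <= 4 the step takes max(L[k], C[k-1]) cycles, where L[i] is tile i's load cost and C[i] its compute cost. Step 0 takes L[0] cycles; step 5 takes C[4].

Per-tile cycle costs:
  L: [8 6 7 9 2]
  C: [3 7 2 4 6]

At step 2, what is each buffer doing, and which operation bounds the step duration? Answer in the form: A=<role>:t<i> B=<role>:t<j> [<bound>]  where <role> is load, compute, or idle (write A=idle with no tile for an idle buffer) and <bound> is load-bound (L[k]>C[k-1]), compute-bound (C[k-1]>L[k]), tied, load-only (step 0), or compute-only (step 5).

step 0: L[0]=8 → dur=8, Σ=8 | A=load:t0 B=idle [load-only]
step 1: L[1]=6 C[0]=3 → dur=6, Σ=14 | A=compute:t0 B=load:t1 [load-bound]
step 2: L[2]=7 C[1]=7 → dur=7, Σ=21 | A=load:t2 B=compute:t1 [tied]
step 3: L[3]=9 C[2]=2 → dur=9, Σ=30 | A=compute:t2 B=load:t3 [load-bound]
step 4: L[4]=2 C[3]=4 → dur=4, Σ=34 | A=load:t4 B=compute:t3 [compute-bound]
step 5: C[4]=6 → dur=6, Σ=40 | A=compute:t4 B=idle [compute-only]

step 2: A=load:t2 B=compute:t1 [tied]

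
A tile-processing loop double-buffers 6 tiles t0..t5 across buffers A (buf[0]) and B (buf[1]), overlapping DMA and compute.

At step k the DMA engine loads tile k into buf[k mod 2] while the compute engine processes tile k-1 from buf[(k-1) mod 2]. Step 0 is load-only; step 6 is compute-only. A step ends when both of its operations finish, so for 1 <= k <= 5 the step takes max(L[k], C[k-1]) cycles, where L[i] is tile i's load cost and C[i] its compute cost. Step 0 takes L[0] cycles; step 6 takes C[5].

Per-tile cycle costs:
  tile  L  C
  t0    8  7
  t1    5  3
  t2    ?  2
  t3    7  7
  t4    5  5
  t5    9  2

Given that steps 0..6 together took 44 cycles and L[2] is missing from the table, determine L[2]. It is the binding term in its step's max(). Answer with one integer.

step 0: dur = L[0]=8 = 8
step 1: dur = max(L[1]=5, C[0]=7) = 7
step 2: dur = max(L[2]=?, C[1]=3) = L[2]  (unknown; binding)
step 3: dur = max(L[3]=7, C[2]=2) = 7
step 4: dur = max(L[4]=5, C[3]=7) = 7
step 5: dur = max(L[5]=9, C[4]=5) = 9
step 6: dur = C[5]=2 = 2
sum of known step durations = 40
dur[2] = total - known = 44 - 40 = 4
L[2] is the binding max in step 2, so L[2] = dur[2] = 4

L[2] = 4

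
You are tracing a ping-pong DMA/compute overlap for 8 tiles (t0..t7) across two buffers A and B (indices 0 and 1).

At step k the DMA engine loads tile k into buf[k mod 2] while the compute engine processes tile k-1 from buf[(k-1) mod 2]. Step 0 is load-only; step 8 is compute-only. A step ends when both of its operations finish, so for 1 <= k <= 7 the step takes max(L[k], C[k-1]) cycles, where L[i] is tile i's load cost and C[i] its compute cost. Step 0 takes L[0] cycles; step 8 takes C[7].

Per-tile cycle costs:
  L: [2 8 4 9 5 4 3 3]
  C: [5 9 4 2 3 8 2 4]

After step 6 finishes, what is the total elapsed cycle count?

k=0 load=t0/2c comp=- wait=2 total=2
k=1 load=t1/8c comp=t0/5c wait=8 total=10
k=2 load=t2/4c comp=t1/9c wait=9 total=19
k=3 load=t3/9c comp=t2/4c wait=9 total=28
k=4 load=t4/5c comp=t3/2c wait=5 total=33
k=5 load=t5/4c comp=t4/3c wait=4 total=37
k=6 load=t6/3c comp=t5/8c wait=8 total=45
k=7 load=t7/3c comp=t6/2c wait=3 total=48
k=8 load=- comp=t7/4c wait=4 total=52

end_cycle[6] = 45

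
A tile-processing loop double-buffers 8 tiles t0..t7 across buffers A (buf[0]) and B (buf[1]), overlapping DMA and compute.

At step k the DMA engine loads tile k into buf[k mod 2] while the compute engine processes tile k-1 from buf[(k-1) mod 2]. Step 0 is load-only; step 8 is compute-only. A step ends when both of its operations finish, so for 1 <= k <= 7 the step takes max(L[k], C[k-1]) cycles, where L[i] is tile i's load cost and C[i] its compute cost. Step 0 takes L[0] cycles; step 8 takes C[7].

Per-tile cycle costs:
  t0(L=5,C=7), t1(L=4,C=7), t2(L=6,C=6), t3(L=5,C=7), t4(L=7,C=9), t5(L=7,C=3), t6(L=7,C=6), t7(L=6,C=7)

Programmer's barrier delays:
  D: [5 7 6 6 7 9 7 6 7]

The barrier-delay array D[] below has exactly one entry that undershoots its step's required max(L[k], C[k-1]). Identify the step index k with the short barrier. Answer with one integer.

hazard at step 2

[0] required=L[0]=5=5 vs D=5 ok
[1] required=max(L[1]=4,C[0]=7)=7 vs D=7 ok
[2] required=max(L[2]=6,C[1]=7)=7 vs D=6 SHORT
[3] required=max(L[3]=5,C[2]=6)=6 vs D=6 ok
[4] required=max(L[4]=7,C[3]=7)=7 vs D=7 ok
[5] required=max(L[5]=7,C[4]=9)=9 vs D=9 ok
[6] required=max(L[6]=7,C[5]=3)=7 vs D=7 ok
[7] required=max(L[7]=6,C[6]=6)=6 vs D=6 ok
[8] required=C[7]=7=7 vs D=7 ok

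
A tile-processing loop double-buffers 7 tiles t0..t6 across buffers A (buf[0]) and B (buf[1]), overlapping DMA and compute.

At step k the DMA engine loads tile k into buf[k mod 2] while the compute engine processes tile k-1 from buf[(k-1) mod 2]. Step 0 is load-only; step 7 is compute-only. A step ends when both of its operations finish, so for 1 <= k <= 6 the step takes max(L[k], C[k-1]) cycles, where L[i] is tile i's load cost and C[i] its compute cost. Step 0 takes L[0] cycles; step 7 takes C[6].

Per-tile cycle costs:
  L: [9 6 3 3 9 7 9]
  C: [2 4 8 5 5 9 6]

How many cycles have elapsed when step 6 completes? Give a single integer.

k=0 load=t0/9c comp=- wait=9 total=9
k=1 load=t1/6c comp=t0/2c wait=6 total=15
k=2 load=t2/3c comp=t1/4c wait=4 total=19
k=3 load=t3/3c comp=t2/8c wait=8 total=27
k=4 load=t4/9c comp=t3/5c wait=9 total=36
k=5 load=t5/7c comp=t4/5c wait=7 total=43
k=6 load=t6/9c comp=t5/9c wait=9 total=52
k=7 load=- comp=t6/6c wait=6 total=58

end_cycle[6] = 52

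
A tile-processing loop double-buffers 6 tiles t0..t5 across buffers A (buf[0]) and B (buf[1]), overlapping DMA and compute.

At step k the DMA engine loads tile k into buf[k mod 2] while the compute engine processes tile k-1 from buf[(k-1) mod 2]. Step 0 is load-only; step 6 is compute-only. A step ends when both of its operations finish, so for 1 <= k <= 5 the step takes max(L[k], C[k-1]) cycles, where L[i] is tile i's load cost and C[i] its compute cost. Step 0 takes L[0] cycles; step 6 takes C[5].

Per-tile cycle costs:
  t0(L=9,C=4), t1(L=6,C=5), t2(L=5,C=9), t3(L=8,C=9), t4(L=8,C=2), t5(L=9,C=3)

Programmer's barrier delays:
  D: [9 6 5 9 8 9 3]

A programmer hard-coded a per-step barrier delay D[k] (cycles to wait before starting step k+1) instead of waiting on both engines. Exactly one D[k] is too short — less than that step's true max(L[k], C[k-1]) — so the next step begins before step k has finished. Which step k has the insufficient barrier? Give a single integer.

step 0: need L[0]=9 = 9; D[0]=9 ok
step 1: need max(L[1]=6,C[0]=4) = 6; D[1]=6 ok
step 2: need max(L[2]=5,C[1]=5) = 5; D[2]=5 ok
step 3: need max(L[3]=8,C[2]=9) = 9; D[3]=9 ok
step 4: need max(L[4]=8,C[3]=9) = 9; D[4]=8 SHORT
step 5: need max(L[5]=9,C[4]=2) = 9; D[5]=9 ok
step 6: need C[5]=3 = 3; D[6]=3 ok

hazard at step 4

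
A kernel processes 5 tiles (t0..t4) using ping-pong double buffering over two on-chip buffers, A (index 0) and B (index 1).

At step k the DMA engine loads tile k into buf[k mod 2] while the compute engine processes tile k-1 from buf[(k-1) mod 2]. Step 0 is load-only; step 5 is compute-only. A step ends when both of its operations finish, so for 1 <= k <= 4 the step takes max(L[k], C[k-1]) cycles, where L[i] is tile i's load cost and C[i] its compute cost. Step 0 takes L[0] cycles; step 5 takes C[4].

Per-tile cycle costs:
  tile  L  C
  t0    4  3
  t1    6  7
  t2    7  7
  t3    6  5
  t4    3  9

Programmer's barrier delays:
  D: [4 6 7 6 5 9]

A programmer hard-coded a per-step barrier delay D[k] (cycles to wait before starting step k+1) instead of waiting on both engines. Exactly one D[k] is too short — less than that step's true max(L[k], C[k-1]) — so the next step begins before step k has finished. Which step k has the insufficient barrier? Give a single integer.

hazard at step 3

[0] required=L[0]=4=4 vs D=4 ok
[1] required=max(L[1]=6,C[0]=3)=6 vs D=6 ok
[2] required=max(L[2]=7,C[1]=7)=7 vs D=7 ok
[3] required=max(L[3]=6,C[2]=7)=7 vs D=6 SHORT
[4] required=max(L[4]=3,C[3]=5)=5 vs D=5 ok
[5] required=C[4]=9=9 vs D=9 ok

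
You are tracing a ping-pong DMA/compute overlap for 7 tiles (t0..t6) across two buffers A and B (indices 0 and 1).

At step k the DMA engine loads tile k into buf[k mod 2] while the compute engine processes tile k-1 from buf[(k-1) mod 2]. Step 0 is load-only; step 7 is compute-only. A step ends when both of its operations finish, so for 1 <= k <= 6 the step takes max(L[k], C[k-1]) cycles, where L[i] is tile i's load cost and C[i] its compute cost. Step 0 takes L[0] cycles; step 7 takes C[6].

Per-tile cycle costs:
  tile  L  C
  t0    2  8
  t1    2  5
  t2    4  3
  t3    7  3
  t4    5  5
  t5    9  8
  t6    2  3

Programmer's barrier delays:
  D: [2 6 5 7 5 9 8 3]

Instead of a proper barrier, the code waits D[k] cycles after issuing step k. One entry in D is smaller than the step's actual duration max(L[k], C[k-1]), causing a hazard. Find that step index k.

[0] required=L[0]=2=2 vs D=2 ok
[1] required=max(L[1]=2,C[0]=8)=8 vs D=6 SHORT
[2] required=max(L[2]=4,C[1]=5)=5 vs D=5 ok
[3] required=max(L[3]=7,C[2]=3)=7 vs D=7 ok
[4] required=max(L[4]=5,C[3]=3)=5 vs D=5 ok
[5] required=max(L[5]=9,C[4]=5)=9 vs D=9 ok
[6] required=max(L[6]=2,C[5]=8)=8 vs D=8 ok
[7] required=C[6]=3=3 vs D=3 ok

hazard at step 1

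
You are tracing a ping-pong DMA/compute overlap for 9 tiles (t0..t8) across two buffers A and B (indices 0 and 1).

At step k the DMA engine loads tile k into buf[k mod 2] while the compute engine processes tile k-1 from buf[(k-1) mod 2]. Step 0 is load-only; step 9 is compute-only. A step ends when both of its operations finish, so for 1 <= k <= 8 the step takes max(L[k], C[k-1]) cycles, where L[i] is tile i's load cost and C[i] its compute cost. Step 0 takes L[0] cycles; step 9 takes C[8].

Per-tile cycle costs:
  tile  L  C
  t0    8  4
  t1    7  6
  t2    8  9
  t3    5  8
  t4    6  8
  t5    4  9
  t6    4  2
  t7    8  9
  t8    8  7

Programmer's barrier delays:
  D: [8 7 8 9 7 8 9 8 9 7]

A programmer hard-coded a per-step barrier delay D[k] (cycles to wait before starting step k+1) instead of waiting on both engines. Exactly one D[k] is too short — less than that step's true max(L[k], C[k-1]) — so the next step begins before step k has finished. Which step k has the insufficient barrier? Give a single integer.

step 0: need L[0]=8 = 8; D[0]=8 ok
step 1: need max(L[1]=7,C[0]=4) = 7; D[1]=7 ok
step 2: need max(L[2]=8,C[1]=6) = 8; D[2]=8 ok
step 3: need max(L[3]=5,C[2]=9) = 9; D[3]=9 ok
step 4: need max(L[4]=6,C[3]=8) = 8; D[4]=7 SHORT
step 5: need max(L[5]=4,C[4]=8) = 8; D[5]=8 ok
step 6: need max(L[6]=4,C[5]=9) = 9; D[6]=9 ok
step 7: need max(L[7]=8,C[6]=2) = 8; D[7]=8 ok
step 8: need max(L[8]=8,C[7]=9) = 9; D[8]=9 ok
step 9: need C[8]=7 = 7; D[9]=7 ok

hazard at step 4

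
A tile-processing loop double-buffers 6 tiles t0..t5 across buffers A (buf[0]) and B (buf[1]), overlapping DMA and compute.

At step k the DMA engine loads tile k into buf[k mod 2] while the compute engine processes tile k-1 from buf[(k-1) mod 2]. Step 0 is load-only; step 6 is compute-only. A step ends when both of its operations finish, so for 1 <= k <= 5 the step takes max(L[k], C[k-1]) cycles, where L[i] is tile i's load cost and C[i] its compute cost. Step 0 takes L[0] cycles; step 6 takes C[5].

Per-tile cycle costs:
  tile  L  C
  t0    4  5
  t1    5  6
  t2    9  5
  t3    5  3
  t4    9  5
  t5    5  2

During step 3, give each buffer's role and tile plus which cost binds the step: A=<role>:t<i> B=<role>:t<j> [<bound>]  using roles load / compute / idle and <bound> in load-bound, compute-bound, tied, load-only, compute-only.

  0. 4=4c; end=4; A:t0 B:-
  1. max(5,5)=5c; end=9; A:t0 B:t1
  2. max(9,6)=9c; end=18; A:t2 B:t1
  3. max(5,5)=5c; end=23; A:t2 B:t3
  4. max(9,3)=9c; end=32; A:t4 B:t3
  5. max(5,5)=5c; end=37; A:t4 B:t5
  6. 2=2c; end=39; A:t4 B:t5

step 3: A=compute:t2 B=load:t3 [tied]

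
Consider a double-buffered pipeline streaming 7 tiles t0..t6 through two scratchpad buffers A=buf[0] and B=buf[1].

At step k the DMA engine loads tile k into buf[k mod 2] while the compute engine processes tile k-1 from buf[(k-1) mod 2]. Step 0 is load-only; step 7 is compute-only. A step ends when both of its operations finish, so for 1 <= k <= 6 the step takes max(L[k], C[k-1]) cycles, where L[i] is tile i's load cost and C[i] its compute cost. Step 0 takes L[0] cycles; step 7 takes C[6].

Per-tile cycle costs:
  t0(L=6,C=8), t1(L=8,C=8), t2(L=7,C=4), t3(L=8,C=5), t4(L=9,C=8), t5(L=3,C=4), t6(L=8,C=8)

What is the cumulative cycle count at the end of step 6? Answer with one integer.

end_cycle[6] = 55

k=0 load=t0/6c comp=- wait=6 total=6
k=1 load=t1/8c comp=t0/8c wait=8 total=14
k=2 load=t2/7c comp=t1/8c wait=8 total=22
k=3 load=t3/8c comp=t2/4c wait=8 total=30
k=4 load=t4/9c comp=t3/5c wait=9 total=39
k=5 load=t5/3c comp=t4/8c wait=8 total=47
k=6 load=t6/8c comp=t5/4c wait=8 total=55
k=7 load=- comp=t6/8c wait=8 total=63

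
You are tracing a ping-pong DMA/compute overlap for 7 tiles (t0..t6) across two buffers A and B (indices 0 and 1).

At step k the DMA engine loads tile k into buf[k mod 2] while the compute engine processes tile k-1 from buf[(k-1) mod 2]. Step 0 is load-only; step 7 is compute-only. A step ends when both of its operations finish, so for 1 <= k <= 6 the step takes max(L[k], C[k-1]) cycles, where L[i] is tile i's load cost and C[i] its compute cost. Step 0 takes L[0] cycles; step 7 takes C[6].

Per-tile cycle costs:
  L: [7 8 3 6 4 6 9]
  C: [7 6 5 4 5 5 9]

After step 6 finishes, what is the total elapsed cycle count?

end_cycle[6] = 46

  0. 7=7c; end=7; A:t0 B:-
  1. max(8,7)=8c; end=15; A:t0 B:t1
  2. max(3,6)=6c; end=21; A:t2 B:t1
  3. max(6,5)=6c; end=27; A:t2 B:t3
  4. max(4,4)=4c; end=31; A:t4 B:t3
  5. max(6,5)=6c; end=37; A:t4 B:t5
  6. max(9,5)=9c; end=46; A:t6 B:t5
  7. 9=9c; end=55; A:t6 B:t5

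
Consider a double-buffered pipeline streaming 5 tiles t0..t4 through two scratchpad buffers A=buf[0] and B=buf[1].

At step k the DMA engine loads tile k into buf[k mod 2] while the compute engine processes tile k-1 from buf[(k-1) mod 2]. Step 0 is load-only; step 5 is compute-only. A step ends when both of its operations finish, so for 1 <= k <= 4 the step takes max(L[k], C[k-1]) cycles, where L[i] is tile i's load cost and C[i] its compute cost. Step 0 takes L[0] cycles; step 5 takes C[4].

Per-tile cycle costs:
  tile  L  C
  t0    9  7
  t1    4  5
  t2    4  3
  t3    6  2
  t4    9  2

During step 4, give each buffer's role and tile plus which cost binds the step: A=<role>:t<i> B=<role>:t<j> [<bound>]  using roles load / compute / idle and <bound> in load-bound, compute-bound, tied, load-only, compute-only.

[0] DMA t0→A (9c) ∥ CU idle ⇒ 9c, clock 9
[1] DMA t1→B (4c) ∥ CU A:t0 (7c) ⇒ 7c, clock 16
[2] DMA t2→A (4c) ∥ CU B:t1 (5c) ⇒ 5c, clock 21
[3] DMA t3→B (6c) ∥ CU A:t2 (3c) ⇒ 6c, clock 27
[4] DMA t4→A (9c) ∥ CU B:t3 (2c) ⇒ 9c, clock 36
[5] DMA idle ∥ CU A:t4 (2c) ⇒ 2c, clock 38

step 4: A=load:t4 B=compute:t3 [load-bound]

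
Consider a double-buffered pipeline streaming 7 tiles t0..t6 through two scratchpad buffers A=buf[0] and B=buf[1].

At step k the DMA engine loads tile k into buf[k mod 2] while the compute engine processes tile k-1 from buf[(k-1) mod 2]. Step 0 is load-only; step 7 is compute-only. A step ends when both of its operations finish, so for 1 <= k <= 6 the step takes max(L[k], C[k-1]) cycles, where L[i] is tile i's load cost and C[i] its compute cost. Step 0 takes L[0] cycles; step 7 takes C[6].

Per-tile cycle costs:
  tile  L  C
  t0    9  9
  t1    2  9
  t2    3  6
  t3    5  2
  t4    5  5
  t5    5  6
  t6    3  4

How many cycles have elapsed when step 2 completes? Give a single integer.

end_cycle[2] = 27

step 0: L[0]=9 → dur=9, Σ=9 | A=load:t0 B=idle [load-only]
step 1: L[1]=2 C[0]=9 → dur=9, Σ=18 | A=compute:t0 B=load:t1 [compute-bound]
step 2: L[2]=3 C[1]=9 → dur=9, Σ=27 | A=load:t2 B=compute:t1 [compute-bound]
step 3: L[3]=5 C[2]=6 → dur=6, Σ=33 | A=compute:t2 B=load:t3 [compute-bound]
step 4: L[4]=5 C[3]=2 → dur=5, Σ=38 | A=load:t4 B=compute:t3 [load-bound]
step 5: L[5]=5 C[4]=5 → dur=5, Σ=43 | A=compute:t4 B=load:t5 [tied]
step 6: L[6]=3 C[5]=6 → dur=6, Σ=49 | A=load:t6 B=compute:t5 [compute-bound]
step 7: C[6]=4 → dur=4, Σ=53 | A=compute:t6 B=idle [compute-only]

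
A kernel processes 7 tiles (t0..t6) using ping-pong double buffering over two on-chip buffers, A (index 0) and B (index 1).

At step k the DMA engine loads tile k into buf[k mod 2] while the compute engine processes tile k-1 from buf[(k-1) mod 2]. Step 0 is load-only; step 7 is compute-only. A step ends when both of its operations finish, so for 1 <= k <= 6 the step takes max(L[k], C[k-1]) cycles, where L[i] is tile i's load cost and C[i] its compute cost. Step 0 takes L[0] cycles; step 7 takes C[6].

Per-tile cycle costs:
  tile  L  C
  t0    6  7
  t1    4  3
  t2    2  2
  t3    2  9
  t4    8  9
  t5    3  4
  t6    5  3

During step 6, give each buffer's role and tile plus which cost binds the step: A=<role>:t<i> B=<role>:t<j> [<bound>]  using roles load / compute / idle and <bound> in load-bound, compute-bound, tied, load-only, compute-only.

step 0: L[0]=6 → dur=6, Σ=6 | A=load:t0 B=idle [load-only]
step 1: L[1]=4 C[0]=7 → dur=7, Σ=13 | A=compute:t0 B=load:t1 [compute-bound]
step 2: L[2]=2 C[1]=3 → dur=3, Σ=16 | A=load:t2 B=compute:t1 [compute-bound]
step 3: L[3]=2 C[2]=2 → dur=2, Σ=18 | A=compute:t2 B=load:t3 [tied]
step 4: L[4]=8 C[3]=9 → dur=9, Σ=27 | A=load:t4 B=compute:t3 [compute-bound]
step 5: L[5]=3 C[4]=9 → dur=9, Σ=36 | A=compute:t4 B=load:t5 [compute-bound]
step 6: L[6]=5 C[5]=4 → dur=5, Σ=41 | A=load:t6 B=compute:t5 [load-bound]
step 7: C[6]=3 → dur=3, Σ=44 | A=compute:t6 B=idle [compute-only]

step 6: A=load:t6 B=compute:t5 [load-bound]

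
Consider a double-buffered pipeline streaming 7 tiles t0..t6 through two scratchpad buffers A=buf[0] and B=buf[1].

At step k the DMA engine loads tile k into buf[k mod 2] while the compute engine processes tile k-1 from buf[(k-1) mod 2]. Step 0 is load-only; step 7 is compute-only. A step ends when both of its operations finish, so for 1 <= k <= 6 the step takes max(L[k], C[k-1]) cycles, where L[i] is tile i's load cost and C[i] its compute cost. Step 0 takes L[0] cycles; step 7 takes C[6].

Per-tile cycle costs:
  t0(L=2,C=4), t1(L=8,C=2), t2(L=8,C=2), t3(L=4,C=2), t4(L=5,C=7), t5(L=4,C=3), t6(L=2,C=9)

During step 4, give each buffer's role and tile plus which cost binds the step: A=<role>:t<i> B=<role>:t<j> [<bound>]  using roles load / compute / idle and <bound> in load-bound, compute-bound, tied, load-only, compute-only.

step 4: A=load:t4 B=compute:t3 [load-bound]

[0] DMA t0→A (2c) ∥ CU idle ⇒ 2c, clock 2
[1] DMA t1→B (8c) ∥ CU A:t0 (4c) ⇒ 8c, clock 10
[2] DMA t2→A (8c) ∥ CU B:t1 (2c) ⇒ 8c, clock 18
[3] DMA t3→B (4c) ∥ CU A:t2 (2c) ⇒ 4c, clock 22
[4] DMA t4→A (5c) ∥ CU B:t3 (2c) ⇒ 5c, clock 27
[5] DMA t5→B (4c) ∥ CU A:t4 (7c) ⇒ 7c, clock 34
[6] DMA t6→A (2c) ∥ CU B:t5 (3c) ⇒ 3c, clock 37
[7] DMA idle ∥ CU A:t6 (9c) ⇒ 9c, clock 46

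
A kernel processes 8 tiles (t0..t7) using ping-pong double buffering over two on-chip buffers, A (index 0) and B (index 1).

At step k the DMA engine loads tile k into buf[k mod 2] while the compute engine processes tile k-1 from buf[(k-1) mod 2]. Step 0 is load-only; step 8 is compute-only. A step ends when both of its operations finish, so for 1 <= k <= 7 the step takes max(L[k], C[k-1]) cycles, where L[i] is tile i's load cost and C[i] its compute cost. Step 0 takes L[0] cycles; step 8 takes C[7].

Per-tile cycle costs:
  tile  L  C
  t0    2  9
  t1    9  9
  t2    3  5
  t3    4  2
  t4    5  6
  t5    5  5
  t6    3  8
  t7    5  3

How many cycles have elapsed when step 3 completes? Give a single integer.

end_cycle[3] = 25

k=0 load=t0/2c comp=- wait=2 total=2
k=1 load=t1/9c comp=t0/9c wait=9 total=11
k=2 load=t2/3c comp=t1/9c wait=9 total=20
k=3 load=t3/4c comp=t2/5c wait=5 total=25
k=4 load=t4/5c comp=t3/2c wait=5 total=30
k=5 load=t5/5c comp=t4/6c wait=6 total=36
k=6 load=t6/3c comp=t5/5c wait=5 total=41
k=7 load=t7/5c comp=t6/8c wait=8 total=49
k=8 load=- comp=t7/3c wait=3 total=52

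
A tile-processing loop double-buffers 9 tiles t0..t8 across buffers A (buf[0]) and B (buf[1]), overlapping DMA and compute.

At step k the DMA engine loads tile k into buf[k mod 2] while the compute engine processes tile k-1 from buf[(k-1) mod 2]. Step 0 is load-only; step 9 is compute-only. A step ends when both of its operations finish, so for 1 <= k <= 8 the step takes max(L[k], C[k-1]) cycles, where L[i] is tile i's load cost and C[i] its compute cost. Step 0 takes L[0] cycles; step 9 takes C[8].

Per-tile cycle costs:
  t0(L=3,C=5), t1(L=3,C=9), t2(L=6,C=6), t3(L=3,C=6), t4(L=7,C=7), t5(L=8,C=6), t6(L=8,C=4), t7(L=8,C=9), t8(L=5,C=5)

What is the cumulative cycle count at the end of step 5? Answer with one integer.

end_cycle[5] = 38

k=0 load=t0/3c comp=- wait=3 total=3
k=1 load=t1/3c comp=t0/5c wait=5 total=8
k=2 load=t2/6c comp=t1/9c wait=9 total=17
k=3 load=t3/3c comp=t2/6c wait=6 total=23
k=4 load=t4/7c comp=t3/6c wait=7 total=30
k=5 load=t5/8c comp=t4/7c wait=8 total=38
k=6 load=t6/8c comp=t5/6c wait=8 total=46
k=7 load=t7/8c comp=t6/4c wait=8 total=54
k=8 load=t8/5c comp=t7/9c wait=9 total=63
k=9 load=- comp=t8/5c wait=5 total=68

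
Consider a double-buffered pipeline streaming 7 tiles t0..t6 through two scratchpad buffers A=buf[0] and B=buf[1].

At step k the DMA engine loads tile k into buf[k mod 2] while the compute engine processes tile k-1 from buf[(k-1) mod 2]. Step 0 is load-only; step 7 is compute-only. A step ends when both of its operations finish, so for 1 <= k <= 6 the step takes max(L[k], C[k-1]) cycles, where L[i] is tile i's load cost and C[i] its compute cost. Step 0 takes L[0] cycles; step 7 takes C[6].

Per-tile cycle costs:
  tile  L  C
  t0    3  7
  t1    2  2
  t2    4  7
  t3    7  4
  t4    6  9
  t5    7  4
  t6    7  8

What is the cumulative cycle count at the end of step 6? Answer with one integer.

end_cycle[6] = 43

  0. 3=3c; end=3; A:t0 B:-
  1. max(2,7)=7c; end=10; A:t0 B:t1
  2. max(4,2)=4c; end=14; A:t2 B:t1
  3. max(7,7)=7c; end=21; A:t2 B:t3
  4. max(6,4)=6c; end=27; A:t4 B:t3
  5. max(7,9)=9c; end=36; A:t4 B:t5
  6. max(7,4)=7c; end=43; A:t6 B:t5
  7. 8=8c; end=51; A:t6 B:t5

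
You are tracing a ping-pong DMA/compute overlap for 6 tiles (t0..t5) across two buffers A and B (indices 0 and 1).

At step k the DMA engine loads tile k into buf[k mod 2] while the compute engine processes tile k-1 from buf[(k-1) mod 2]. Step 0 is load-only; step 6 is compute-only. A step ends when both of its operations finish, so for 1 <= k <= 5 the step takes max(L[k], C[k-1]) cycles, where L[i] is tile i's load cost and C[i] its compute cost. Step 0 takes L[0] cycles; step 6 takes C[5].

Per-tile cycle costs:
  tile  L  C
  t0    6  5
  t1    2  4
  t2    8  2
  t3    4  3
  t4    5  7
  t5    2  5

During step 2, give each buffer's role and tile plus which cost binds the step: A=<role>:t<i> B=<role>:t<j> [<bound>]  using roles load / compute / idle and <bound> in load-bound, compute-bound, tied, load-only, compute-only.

step 2: A=load:t2 B=compute:t1 [load-bound]

[0] DMA t0→A (6c) ∥ CU idle ⇒ 6c, clock 6
[1] DMA t1→B (2c) ∥ CU A:t0 (5c) ⇒ 5c, clock 11
[2] DMA t2→A (8c) ∥ CU B:t1 (4c) ⇒ 8c, clock 19
[3] DMA t3→B (4c) ∥ CU A:t2 (2c) ⇒ 4c, clock 23
[4] DMA t4→A (5c) ∥ CU B:t3 (3c) ⇒ 5c, clock 28
[5] DMA t5→B (2c) ∥ CU A:t4 (7c) ⇒ 7c, clock 35
[6] DMA idle ∥ CU B:t5 (5c) ⇒ 5c, clock 40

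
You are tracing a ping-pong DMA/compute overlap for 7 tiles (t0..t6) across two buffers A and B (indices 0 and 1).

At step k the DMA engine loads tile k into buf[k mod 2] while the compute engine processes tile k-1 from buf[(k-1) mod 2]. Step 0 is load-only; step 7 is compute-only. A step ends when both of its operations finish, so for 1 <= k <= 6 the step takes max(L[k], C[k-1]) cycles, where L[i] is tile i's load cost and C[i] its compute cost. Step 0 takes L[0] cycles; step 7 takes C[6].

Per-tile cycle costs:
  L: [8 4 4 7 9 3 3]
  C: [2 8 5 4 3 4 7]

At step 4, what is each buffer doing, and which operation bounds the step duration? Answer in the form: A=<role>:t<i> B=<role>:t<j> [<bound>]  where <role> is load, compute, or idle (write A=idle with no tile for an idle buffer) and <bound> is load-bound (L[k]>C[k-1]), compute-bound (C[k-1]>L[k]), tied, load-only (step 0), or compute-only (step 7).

k=0 load=t0/8c comp=- wait=8 total=8
k=1 load=t1/4c comp=t0/2c wait=4 total=12
k=2 load=t2/4c comp=t1/8c wait=8 total=20
k=3 load=t3/7c comp=t2/5c wait=7 total=27
k=4 load=t4/9c comp=t3/4c wait=9 total=36
k=5 load=t5/3c comp=t4/3c wait=3 total=39
k=6 load=t6/3c comp=t5/4c wait=4 total=43
k=7 load=- comp=t6/7c wait=7 total=50

step 4: A=load:t4 B=compute:t3 [load-bound]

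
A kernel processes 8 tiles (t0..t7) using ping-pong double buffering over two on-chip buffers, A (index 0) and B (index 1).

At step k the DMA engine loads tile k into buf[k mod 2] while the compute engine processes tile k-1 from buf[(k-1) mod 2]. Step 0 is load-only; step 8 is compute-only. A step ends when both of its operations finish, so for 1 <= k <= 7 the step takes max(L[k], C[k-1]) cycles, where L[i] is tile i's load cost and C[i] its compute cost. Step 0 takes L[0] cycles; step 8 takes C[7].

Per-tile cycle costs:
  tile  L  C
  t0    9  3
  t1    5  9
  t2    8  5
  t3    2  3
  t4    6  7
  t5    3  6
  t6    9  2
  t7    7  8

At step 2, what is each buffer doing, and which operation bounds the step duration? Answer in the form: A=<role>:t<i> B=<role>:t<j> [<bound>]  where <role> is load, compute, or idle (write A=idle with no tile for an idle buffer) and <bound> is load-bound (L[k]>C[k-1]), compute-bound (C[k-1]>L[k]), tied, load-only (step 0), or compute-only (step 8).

step 2: A=load:t2 B=compute:t1 [compute-bound]

[0] DMA t0→A (9c) ∥ CU idle ⇒ 9c, clock 9
[1] DMA t1→B (5c) ∥ CU A:t0 (3c) ⇒ 5c, clock 14
[2] DMA t2→A (8c) ∥ CU B:t1 (9c) ⇒ 9c, clock 23
[3] DMA t3→B (2c) ∥ CU A:t2 (5c) ⇒ 5c, clock 28
[4] DMA t4→A (6c) ∥ CU B:t3 (3c) ⇒ 6c, clock 34
[5] DMA t5→B (3c) ∥ CU A:t4 (7c) ⇒ 7c, clock 41
[6] DMA t6→A (9c) ∥ CU B:t5 (6c) ⇒ 9c, clock 50
[7] DMA t7→B (7c) ∥ CU A:t6 (2c) ⇒ 7c, clock 57
[8] DMA idle ∥ CU B:t7 (8c) ⇒ 8c, clock 65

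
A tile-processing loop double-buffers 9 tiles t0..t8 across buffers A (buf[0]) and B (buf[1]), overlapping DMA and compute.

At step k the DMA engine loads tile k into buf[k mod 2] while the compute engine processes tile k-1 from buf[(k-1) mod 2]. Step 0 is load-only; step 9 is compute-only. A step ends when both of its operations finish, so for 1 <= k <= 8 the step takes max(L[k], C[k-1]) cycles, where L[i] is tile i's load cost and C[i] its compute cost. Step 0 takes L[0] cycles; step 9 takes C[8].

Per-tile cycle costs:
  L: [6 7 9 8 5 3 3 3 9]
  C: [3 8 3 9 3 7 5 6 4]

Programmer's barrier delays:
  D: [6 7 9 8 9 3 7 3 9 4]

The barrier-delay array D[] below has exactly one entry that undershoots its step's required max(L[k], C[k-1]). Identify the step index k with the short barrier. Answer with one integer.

hazard at step 7

[0] required=L[0]=6=6 vs D=6 ok
[1] required=max(L[1]=7,C[0]=3)=7 vs D=7 ok
[2] required=max(L[2]=9,C[1]=8)=9 vs D=9 ok
[3] required=max(L[3]=8,C[2]=3)=8 vs D=8 ok
[4] required=max(L[4]=5,C[3]=9)=9 vs D=9 ok
[5] required=max(L[5]=3,C[4]=3)=3 vs D=3 ok
[6] required=max(L[6]=3,C[5]=7)=7 vs D=7 ok
[7] required=max(L[7]=3,C[6]=5)=5 vs D=3 SHORT
[8] required=max(L[8]=9,C[7]=6)=9 vs D=9 ok
[9] required=C[8]=4=4 vs D=4 ok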